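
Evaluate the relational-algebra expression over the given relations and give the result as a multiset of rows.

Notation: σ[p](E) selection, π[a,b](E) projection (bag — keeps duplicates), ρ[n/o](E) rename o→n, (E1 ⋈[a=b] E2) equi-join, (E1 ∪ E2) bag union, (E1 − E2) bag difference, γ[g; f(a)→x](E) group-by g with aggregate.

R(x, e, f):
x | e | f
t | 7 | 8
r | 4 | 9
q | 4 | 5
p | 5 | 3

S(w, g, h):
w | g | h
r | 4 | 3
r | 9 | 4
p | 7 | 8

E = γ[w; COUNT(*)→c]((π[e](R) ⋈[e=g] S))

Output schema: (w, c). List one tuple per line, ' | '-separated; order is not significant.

Stepwise |·|:
  R → 4
  π[e](R) → 4
  S → 3
  (π[e](R) ⋈[e=g] S) → 3
  γ[w; COUNT(*)→c]((π[e](R) ⋈[e=g] S)) → 2

== RESULT ==
w | c
p | 1
r | 2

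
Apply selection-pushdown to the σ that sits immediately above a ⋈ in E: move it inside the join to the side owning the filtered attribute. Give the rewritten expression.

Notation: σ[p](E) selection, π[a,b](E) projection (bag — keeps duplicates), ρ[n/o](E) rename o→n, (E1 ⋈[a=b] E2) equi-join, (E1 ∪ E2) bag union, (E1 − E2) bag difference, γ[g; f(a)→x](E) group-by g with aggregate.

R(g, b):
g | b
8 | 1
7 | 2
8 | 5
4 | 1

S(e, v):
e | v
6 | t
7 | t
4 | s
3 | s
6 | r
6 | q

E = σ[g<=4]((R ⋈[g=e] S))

σ filters on g, owned by the left side.
E' = (σ[g<=4](R) ⋈[g=e] S)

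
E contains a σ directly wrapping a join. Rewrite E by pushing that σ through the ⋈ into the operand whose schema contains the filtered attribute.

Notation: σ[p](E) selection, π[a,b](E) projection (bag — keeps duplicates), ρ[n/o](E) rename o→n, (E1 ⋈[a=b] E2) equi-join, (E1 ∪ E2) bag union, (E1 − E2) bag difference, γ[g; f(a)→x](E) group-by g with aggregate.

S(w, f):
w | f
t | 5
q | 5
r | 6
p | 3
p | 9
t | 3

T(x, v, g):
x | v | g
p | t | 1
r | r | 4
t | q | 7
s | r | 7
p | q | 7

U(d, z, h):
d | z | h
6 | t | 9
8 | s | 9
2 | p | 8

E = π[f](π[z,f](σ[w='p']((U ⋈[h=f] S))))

σ filters on w, owned by the right side.
E' = π[f](π[z,f]((U ⋈[h=f] σ[w='p'](S))))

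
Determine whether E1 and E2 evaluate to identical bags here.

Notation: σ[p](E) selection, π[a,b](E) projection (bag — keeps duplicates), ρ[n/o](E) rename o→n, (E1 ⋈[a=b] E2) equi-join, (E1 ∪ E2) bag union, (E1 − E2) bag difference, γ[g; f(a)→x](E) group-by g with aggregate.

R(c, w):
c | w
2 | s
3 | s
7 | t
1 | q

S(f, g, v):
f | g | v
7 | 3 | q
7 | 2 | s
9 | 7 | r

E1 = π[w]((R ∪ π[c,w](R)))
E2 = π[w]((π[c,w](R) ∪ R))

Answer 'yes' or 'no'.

E1 subexpression sizes:
  R → 4
  R → 4
  π[c,w](R) → 4
  (R ∪ π[c,w](R)) → 8
  π[w]((R ∪ π[c,w](R))) → 8
E2 subexpression sizes:
  R → 4
  π[c,w](R) → 4
  R → 4
  (π[c,w](R) ∪ R) → 8
  π[w]((π[c,w](R) ∪ R)) → 8

E1 and E2 produce the same multiset:
w
q
q
s
s
s
s
t
t

yes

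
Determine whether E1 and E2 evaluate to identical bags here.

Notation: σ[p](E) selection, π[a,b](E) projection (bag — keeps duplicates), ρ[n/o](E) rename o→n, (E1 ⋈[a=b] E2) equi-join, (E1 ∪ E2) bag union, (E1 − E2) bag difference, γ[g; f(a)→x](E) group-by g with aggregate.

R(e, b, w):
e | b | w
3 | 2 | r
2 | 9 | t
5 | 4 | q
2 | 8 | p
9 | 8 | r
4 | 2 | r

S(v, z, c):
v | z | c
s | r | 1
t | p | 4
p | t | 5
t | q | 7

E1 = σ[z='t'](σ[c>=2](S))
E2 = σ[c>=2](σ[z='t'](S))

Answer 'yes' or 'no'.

E1 per-node cardinality:
  S → 4
  σ[c>=2](S) → 3
  σ[z='t'](σ[c>=2](S)) → 1
E2 per-node cardinality:
  S → 4
  σ[z='t'](S) → 1
  σ[c>=2](σ[z='t'](S)) → 1

E1 and E2 produce the same multiset:
v | z | c
p | t | 5

yes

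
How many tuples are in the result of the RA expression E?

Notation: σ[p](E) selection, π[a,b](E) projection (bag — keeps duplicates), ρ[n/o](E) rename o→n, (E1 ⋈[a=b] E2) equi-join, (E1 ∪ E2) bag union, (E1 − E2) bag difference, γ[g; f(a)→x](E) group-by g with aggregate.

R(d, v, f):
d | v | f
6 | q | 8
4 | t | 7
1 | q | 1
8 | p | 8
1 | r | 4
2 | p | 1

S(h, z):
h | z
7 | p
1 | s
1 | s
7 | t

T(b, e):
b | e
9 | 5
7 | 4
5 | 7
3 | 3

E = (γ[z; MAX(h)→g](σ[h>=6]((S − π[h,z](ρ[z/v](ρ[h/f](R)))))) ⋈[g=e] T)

Per-node cardinality:
  S → 4
  R → 6
  ρ[h/f](R) → 6
  ρ[z/v](ρ[h/f](R)) → 6
  π[h,z](ρ[z/v](ρ[h/f](R))) → 6
  (S − π[h,z](ρ[z/v](ρ[h/f](R)))) → 3
  σ[h>=6]((S − π[h,z](ρ[z/v](ρ[h/f](R))))) → 1
  γ[z; MAX(h)→g](σ[h>=6]((S − π[h,z](ρ[z/v](ρ[h/f](R)))))) → 1
  T → 4
  (γ[z; MAX(h)→g](σ[h>=6]((S − π[h,z](ρ[z/v](ρ[h/f](R)))))) ⋈[g=e] T) → 1

|E| = 1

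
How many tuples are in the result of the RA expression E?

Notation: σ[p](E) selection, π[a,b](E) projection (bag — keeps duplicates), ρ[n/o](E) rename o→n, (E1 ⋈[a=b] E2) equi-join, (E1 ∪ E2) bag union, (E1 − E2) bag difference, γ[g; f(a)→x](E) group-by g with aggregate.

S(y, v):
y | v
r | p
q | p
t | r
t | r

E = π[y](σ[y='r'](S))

Subexpression sizes:
  S → 4
  σ[y='r'](S) → 1
  π[y](σ[y='r'](S)) → 1

|E| = 1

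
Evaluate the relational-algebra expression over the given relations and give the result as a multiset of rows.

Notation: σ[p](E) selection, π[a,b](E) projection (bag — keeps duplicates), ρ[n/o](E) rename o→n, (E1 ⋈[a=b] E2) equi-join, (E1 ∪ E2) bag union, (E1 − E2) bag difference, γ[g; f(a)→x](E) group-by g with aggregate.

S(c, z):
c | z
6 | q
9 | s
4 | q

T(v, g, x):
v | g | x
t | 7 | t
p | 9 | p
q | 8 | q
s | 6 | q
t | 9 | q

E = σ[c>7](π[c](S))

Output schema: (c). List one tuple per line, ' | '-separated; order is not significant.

Subexpression sizes:
  S → 3
  π[c](S) → 3
  σ[c>7](π[c](S)) → 1

== RESULT ==
c
9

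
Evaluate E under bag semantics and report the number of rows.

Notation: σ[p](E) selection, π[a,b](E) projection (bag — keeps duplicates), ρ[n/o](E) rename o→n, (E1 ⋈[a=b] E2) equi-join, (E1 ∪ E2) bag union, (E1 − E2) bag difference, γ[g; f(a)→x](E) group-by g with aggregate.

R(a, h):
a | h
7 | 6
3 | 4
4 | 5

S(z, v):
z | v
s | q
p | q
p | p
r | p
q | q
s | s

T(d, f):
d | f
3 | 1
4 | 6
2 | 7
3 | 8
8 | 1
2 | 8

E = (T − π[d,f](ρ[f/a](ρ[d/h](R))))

Subexpression sizes:
  T → 6
  R → 3
  ρ[d/h](R) → 3
  ρ[f/a](ρ[d/h](R)) → 3
  π[d,f](ρ[f/a](ρ[d/h](R))) → 3
  (T − π[d,f](ρ[f/a](ρ[d/h](R)))) → 6

|E| = 6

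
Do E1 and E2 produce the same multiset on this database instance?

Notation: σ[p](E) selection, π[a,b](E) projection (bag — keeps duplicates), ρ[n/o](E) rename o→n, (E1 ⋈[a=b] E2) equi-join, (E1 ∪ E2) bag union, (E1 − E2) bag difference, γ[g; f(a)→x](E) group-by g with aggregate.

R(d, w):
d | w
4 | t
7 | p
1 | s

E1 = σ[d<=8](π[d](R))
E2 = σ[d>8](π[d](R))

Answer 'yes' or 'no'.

E1 stepwise |·|:
  R → 3
  π[d](R) → 3
  σ[d<=8](π[d](R)) → 3
E2 stepwise |·|:
  R → 3
  π[d](R) → 3
  σ[d>8](π[d](R)) → 0

E1 result:
d
1
4
7
E2 result:
d
(0 rows)
Witness: (1,) appears 1× in E1 but 0× in E2.

no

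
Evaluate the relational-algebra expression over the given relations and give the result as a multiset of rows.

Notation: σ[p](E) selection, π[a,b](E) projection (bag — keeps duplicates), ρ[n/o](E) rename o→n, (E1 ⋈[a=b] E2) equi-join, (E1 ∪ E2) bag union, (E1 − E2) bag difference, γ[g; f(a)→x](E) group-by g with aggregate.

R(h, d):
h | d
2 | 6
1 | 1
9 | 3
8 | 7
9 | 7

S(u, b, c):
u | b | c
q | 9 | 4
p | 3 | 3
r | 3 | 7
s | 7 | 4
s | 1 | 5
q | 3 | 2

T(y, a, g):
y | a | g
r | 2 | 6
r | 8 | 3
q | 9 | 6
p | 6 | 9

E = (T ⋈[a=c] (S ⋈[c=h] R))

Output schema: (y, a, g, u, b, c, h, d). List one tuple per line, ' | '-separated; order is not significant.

Per-node cardinality:
  T → 4
  S → 6
  R → 5
  (S ⋈[c=h] R) → 1
  (T ⋈[a=c] (S ⋈[c=h] R)) → 1

== RESULT ==
y | a | g | u | b | c | h | d
r | 2 | 6 | q | 3 | 2 | 2 | 6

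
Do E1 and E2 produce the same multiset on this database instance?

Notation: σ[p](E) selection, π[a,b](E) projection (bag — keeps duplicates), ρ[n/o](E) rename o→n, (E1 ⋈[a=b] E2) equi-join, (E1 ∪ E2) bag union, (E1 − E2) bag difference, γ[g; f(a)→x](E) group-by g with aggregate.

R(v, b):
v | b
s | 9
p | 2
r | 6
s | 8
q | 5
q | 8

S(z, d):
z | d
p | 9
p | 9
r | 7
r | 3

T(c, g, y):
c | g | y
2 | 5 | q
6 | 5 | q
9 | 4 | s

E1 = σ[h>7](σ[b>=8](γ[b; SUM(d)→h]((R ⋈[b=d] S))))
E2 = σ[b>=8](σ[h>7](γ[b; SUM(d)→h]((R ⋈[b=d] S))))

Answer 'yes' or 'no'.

E1 per-node cardinality:
  R → 6
  S → 4
  (R ⋈[b=d] S) → 2
  γ[b; SUM(d)→h]((R ⋈[b=d] S)) → 1
  σ[b>=8](γ[b; SUM(d)→h]((R ⋈[b=d] S))) → 1
  σ[h>7](σ[b>=8](γ[b; SUM(d)→h]((R ⋈[b=d] S)))) → 1
E2 per-node cardinality:
  R → 6
  S → 4
  (R ⋈[b=d] S) → 2
  γ[b; SUM(d)→h]((R ⋈[b=d] S)) → 1
  σ[h>7](γ[b; SUM(d)→h]((R ⋈[b=d] S))) → 1
  σ[b>=8](σ[h>7](γ[b; SUM(d)→h]((R ⋈[b=d] S)))) → 1

E1 and E2 produce the same multiset:
b | h
9 | 18

yes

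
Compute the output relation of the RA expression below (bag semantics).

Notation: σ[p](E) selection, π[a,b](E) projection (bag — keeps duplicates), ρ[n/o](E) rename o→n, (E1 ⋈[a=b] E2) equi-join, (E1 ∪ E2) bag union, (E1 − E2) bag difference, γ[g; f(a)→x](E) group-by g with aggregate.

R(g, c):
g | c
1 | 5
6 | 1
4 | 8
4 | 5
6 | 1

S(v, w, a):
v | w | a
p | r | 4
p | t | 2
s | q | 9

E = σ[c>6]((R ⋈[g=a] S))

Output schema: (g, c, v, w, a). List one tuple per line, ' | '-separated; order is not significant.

Stepwise |·|:
  R → 5
  S → 3
  (R ⋈[g=a] S) → 2
  σ[c>6]((R ⋈[g=a] S)) → 1

== RESULT ==
g | c | v | w | a
4 | 8 | p | r | 4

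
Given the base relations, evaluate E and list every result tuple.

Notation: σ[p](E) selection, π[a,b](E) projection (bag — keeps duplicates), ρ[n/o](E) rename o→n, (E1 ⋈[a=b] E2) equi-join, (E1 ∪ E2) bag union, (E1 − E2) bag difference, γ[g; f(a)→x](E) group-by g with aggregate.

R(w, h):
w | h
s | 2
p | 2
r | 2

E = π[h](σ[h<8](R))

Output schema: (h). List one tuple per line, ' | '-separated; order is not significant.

Per-node cardinality:
  R → 3
  σ[h<8](R) → 3
  π[h](σ[h<8](R)) → 3

== RESULT ==
h
2
2
2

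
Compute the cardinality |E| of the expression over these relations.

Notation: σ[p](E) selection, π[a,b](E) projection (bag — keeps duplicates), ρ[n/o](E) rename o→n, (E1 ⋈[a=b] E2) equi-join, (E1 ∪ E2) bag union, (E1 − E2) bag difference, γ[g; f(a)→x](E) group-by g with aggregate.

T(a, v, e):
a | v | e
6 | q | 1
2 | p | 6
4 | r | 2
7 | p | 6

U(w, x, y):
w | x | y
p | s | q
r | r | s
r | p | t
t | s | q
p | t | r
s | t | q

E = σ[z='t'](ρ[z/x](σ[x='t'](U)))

Stepwise |·|:
  U → 6
  σ[x='t'](U) → 2
  ρ[z/x](σ[x='t'](U)) → 2
  σ[z='t'](ρ[z/x](σ[x='t'](U))) → 2

|E| = 2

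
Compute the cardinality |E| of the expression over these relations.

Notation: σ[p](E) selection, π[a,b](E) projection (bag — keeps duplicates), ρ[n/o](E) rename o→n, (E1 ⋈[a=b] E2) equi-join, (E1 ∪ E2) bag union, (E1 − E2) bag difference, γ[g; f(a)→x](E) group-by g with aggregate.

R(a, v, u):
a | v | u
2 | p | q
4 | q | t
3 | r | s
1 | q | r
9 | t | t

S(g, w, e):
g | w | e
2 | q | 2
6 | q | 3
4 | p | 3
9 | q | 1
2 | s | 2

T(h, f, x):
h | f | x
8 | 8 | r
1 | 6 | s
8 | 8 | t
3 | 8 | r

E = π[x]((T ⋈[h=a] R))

Stepwise |·|:
  T → 4
  R → 5
  (T ⋈[h=a] R) → 2
  π[x]((T ⋈[h=a] R)) → 2

|E| = 2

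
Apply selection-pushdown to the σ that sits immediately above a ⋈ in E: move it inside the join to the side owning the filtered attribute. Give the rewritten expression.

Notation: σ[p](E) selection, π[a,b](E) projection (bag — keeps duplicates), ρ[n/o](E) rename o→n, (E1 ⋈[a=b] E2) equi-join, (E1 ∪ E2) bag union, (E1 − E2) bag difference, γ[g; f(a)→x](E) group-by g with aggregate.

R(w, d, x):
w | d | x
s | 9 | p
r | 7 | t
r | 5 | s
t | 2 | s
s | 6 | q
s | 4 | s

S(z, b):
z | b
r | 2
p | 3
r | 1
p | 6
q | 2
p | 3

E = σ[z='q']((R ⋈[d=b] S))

σ filters on z, owned by the right side.
E' = (R ⋈[d=b] σ[z='q'](S))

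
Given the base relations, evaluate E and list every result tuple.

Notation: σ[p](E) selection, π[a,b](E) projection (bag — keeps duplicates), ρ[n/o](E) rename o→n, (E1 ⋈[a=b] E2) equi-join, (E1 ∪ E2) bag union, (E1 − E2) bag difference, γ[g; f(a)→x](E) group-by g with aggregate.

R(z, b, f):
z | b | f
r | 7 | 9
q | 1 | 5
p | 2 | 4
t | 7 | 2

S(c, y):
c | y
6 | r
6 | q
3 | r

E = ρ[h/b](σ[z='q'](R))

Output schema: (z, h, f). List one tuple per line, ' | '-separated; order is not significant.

Per-node cardinality:
  R → 4
  σ[z='q'](R) → 1
  ρ[h/b](σ[z='q'](R)) → 1

== RESULT ==
z | h | f
q | 1 | 5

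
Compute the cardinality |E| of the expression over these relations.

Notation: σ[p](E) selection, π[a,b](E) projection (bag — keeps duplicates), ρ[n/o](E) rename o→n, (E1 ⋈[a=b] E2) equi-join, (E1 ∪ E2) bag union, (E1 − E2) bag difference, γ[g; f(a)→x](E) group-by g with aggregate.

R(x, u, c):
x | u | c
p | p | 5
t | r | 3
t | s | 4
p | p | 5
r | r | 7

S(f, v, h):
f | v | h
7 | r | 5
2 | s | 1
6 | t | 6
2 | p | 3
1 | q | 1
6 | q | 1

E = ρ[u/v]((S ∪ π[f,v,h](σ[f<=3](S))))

Stepwise |·|:
  S → 6
  S → 6
  σ[f<=3](S) → 3
  π[f,v,h](σ[f<=3](S)) → 3
  (S ∪ π[f,v,h](σ[f<=3](S))) → 9
  ρ[u/v]((S ∪ π[f,v,h](σ[f<=3](S)))) → 9

|E| = 9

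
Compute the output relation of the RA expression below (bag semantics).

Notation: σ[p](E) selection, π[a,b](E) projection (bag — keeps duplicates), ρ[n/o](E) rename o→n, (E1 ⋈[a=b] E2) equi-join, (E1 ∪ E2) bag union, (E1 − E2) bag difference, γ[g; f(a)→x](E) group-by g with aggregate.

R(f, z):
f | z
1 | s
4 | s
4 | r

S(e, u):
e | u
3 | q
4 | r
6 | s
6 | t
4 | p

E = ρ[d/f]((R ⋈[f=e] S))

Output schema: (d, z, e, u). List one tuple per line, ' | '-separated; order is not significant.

Row counts bottom-up:
  R → 3
  S → 5
  (R ⋈[f=e] S) → 4
  ρ[d/f]((R ⋈[f=e] S)) → 4

== RESULT ==
d | z | e | u
4 | r | 4 | p
4 | r | 4 | r
4 | s | 4 | p
4 | s | 4 | r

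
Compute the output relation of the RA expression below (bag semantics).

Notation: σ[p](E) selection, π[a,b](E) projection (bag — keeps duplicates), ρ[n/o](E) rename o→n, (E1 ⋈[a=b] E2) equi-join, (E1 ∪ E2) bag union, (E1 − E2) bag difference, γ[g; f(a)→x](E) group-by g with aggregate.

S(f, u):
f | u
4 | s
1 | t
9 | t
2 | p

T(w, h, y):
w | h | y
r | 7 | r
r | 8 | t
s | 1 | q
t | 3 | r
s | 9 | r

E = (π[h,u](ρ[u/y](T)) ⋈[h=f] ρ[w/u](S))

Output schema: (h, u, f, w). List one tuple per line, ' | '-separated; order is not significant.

Row counts bottom-up:
  T → 5
  ρ[u/y](T) → 5
  π[h,u](ρ[u/y](T)) → 5
  S → 4
  ρ[w/u](S) → 4
  (π[h,u](ρ[u/y](T)) ⋈[h=f] ρ[w/u](S)) → 2

== RESULT ==
h | u | f | w
1 | q | 1 | t
9 | r | 9 | t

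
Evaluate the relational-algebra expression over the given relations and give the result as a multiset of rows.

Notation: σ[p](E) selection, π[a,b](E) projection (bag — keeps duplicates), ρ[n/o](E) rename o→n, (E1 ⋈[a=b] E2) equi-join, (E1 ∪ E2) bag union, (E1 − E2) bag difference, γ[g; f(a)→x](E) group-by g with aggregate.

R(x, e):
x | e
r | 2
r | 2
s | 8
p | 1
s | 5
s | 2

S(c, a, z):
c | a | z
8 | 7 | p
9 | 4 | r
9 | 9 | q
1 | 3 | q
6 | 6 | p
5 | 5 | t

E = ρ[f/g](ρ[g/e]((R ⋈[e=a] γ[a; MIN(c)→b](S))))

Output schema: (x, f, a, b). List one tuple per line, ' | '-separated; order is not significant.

Stepwise |·|:
  R → 6
  S → 6
  γ[a; MIN(c)→b](S) → 6
  (R ⋈[e=a] γ[a; MIN(c)→b](S)) → 1
  ρ[g/e]((R ⋈[e=a] γ[a; MIN(c)→b](S))) → 1
  ρ[f/g](ρ[g/e]((R ⋈[e=a] γ[a; MIN(c)→b](S)))) → 1

== RESULT ==
x | f | a | b
s | 5 | 5 | 5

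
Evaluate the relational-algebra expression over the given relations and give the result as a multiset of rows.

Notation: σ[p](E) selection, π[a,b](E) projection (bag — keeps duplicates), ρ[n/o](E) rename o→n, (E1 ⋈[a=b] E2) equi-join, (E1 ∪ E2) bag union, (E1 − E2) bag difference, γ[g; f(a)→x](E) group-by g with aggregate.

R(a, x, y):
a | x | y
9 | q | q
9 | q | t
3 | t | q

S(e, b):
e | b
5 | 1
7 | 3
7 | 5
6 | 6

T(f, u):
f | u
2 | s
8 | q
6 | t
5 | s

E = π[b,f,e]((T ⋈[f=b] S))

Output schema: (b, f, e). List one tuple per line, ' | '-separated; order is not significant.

Row counts bottom-up:
  T → 4
  S → 4
  (T ⋈[f=b] S) → 2
  π[b,f,e]((T ⋈[f=b] S)) → 2

== RESULT ==
b | f | e
5 | 5 | 7
6 | 6 | 6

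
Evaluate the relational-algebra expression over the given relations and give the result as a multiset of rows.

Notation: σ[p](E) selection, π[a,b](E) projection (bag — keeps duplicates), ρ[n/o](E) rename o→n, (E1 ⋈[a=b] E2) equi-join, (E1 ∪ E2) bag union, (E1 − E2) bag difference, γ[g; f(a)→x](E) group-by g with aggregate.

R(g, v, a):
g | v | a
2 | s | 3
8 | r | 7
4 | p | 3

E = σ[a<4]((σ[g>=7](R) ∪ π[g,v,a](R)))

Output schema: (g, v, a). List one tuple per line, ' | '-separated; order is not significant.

Per-node cardinality:
  R → 3
  σ[g>=7](R) → 1
  R → 3
  π[g,v,a](R) → 3
  (σ[g>=7](R) ∪ π[g,v,a](R)) → 4
  σ[a<4]((σ[g>=7](R) ∪ π[g,v,a](R))) → 2

== RESULT ==
g | v | a
2 | s | 3
4 | p | 3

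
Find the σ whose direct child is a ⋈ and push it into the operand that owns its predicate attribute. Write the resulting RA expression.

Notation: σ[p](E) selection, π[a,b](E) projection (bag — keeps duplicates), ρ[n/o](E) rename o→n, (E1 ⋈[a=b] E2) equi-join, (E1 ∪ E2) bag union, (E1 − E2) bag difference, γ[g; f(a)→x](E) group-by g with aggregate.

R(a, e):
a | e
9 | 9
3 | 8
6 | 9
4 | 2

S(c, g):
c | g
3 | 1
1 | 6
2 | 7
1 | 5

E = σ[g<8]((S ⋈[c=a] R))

σ filters on g, owned by the left side.
E' = (σ[g<8](S) ⋈[c=a] R)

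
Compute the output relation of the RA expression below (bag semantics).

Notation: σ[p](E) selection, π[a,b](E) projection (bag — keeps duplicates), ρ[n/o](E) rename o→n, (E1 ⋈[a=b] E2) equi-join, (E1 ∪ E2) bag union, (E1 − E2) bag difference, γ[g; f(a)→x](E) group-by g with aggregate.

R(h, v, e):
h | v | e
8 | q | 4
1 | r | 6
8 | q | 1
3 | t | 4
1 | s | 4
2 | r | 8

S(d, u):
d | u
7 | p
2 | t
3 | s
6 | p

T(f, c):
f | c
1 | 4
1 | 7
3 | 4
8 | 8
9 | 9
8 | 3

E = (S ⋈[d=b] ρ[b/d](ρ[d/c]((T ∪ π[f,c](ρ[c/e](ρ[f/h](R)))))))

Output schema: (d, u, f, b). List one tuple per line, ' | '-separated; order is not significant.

Subexpression sizes:
  S → 4
  T → 6
  R → 6
  ρ[f/h](R) → 6
  ρ[c/e](ρ[f/h](R)) → 6
  π[f,c](ρ[c/e](ρ[f/h](R))) → 6
  (T ∪ π[f,c](ρ[c/e](ρ[f/h](R)))) → 12
  ρ[d/c]((T ∪ π[f,c](ρ[c/e](ρ[f/h](R))))) → 12
  ρ[b/d](ρ[d/c]((T ∪ π[f,c](ρ[c/e](ρ[f/h](R)))))) → 12
  (S ⋈[d=b] ρ[b/d](ρ[d/c]((T ∪ π[f,c](ρ[c/e](ρ[f/h](R))))))) → 3

== RESULT ==
d | u | f | b
3 | s | 8 | 3
6 | p | 1 | 6
7 | p | 1 | 7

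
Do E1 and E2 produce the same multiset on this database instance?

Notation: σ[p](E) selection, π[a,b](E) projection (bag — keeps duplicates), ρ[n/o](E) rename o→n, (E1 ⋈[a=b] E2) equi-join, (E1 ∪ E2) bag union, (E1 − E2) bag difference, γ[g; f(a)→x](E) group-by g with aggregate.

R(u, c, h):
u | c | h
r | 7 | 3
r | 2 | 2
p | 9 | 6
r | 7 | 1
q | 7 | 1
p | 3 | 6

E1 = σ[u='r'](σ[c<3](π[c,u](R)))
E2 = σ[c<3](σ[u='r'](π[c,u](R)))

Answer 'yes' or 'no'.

E1 per-node cardinality:
  R → 6
  π[c,u](R) → 6
  σ[c<3](π[c,u](R)) → 1
  σ[u='r'](σ[c<3](π[c,u](R))) → 1
E2 per-node cardinality:
  R → 6
  π[c,u](R) → 6
  σ[u='r'](π[c,u](R)) → 3
  σ[c<3](σ[u='r'](π[c,u](R))) → 1

E1 and E2 produce the same multiset:
c | u
2 | r

yes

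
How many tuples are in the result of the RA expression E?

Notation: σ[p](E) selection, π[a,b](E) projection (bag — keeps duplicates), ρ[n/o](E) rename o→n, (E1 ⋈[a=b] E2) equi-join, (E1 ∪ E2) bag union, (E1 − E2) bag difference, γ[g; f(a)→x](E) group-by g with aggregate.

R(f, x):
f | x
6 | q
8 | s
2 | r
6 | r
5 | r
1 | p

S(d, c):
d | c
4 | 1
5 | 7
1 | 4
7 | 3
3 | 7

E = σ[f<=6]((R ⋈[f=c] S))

Subexpression sizes:
  R → 6
  S → 5
  (R ⋈[f=c] S) → 1
  σ[f<=6]((R ⋈[f=c] S)) → 1

|E| = 1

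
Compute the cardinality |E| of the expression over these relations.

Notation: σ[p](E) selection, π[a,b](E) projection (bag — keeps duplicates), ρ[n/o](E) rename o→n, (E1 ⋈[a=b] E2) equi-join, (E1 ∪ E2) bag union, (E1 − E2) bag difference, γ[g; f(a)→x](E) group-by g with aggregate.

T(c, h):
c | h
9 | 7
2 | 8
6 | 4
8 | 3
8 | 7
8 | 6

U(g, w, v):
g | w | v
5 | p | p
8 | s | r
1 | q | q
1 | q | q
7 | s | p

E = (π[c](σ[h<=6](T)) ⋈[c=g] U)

Per-node cardinality:
  T → 6
  σ[h<=6](T) → 3
  π[c](σ[h<=6](T)) → 3
  U → 5
  (π[c](σ[h<=6](T)) ⋈[c=g] U) → 2

|E| = 2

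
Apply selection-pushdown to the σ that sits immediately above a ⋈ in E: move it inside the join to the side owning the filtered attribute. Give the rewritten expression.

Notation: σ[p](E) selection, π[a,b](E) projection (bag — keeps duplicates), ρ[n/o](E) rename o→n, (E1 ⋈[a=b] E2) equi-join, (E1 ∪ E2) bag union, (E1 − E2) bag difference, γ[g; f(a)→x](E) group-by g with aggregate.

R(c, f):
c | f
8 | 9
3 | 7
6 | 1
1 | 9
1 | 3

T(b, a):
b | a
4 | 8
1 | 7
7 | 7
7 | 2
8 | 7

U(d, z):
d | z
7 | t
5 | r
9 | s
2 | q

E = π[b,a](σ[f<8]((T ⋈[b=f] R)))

σ filters on f, owned by the right side.
E' = π[b,a]((T ⋈[b=f] σ[f<8](R)))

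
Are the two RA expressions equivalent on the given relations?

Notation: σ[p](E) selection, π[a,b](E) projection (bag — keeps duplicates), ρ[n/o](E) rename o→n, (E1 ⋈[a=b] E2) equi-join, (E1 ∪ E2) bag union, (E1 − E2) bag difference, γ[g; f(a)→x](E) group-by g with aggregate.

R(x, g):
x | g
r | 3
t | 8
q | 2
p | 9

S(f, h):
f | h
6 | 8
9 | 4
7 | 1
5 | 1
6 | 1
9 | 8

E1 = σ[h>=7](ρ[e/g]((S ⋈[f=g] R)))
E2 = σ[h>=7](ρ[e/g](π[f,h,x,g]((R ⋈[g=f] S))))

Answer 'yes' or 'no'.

E1 stepwise |·|:
  S → 6
  R → 4
  (S ⋈[f=g] R) → 2
  ρ[e/g]((S ⋈[f=g] R)) → 2
  σ[h>=7](ρ[e/g]((S ⋈[f=g] R))) → 1
E2 stepwise |·|:
  R → 4
  S → 6
  (R ⋈[g=f] S) → 2
  π[f,h,x,g]((R ⋈[g=f] S)) → 2
  ρ[e/g](π[f,h,x,g]((R ⋈[g=f] S))) → 2
  σ[h>=7](ρ[e/g](π[f,h,x,g]((R ⋈[g=f] S)))) → 1

E1 and E2 produce the same multiset:
f | h | x | e
9 | 8 | p | 9

yes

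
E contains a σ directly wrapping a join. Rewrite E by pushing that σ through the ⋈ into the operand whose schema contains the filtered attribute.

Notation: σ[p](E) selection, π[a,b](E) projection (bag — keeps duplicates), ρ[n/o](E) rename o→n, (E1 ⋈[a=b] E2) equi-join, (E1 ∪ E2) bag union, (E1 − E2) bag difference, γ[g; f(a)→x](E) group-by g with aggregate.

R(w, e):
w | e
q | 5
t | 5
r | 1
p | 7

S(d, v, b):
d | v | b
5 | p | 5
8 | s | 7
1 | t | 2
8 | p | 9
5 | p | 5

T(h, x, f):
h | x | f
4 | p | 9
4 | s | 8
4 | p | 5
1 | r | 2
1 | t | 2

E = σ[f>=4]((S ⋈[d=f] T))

σ filters on f, owned by the right side.
E' = (S ⋈[d=f] σ[f>=4](T))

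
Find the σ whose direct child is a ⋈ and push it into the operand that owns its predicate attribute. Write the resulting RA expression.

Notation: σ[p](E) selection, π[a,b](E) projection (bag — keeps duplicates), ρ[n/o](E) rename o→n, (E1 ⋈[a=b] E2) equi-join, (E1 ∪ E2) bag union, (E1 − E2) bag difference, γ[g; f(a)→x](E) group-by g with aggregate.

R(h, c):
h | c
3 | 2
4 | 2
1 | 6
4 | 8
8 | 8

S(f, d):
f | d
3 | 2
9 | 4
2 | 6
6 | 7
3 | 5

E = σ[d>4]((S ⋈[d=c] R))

σ filters on d, owned by the left side.
E' = (σ[d>4](S) ⋈[d=c] R)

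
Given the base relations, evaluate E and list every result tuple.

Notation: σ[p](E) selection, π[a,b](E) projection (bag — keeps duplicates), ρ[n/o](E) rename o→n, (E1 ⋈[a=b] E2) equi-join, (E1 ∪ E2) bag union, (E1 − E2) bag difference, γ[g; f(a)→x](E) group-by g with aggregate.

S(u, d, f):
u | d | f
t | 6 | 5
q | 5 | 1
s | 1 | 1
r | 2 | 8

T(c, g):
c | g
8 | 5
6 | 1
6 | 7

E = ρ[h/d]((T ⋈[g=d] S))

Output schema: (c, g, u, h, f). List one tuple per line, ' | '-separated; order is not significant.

Per-node cardinality:
  T → 3
  S → 4
  (T ⋈[g=d] S) → 2
  ρ[h/d]((T ⋈[g=d] S)) → 2

== RESULT ==
c | g | u | h | f
6 | 1 | s | 1 | 1
8 | 5 | q | 5 | 1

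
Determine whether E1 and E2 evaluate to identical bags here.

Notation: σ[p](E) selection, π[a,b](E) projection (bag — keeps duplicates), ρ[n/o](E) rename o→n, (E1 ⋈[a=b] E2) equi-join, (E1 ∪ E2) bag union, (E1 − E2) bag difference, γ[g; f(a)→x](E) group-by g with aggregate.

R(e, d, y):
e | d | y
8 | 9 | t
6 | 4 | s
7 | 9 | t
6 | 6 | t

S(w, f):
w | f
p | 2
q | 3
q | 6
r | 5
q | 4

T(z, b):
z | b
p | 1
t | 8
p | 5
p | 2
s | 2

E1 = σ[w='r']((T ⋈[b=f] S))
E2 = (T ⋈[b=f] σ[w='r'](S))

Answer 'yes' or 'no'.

E1 per-node cardinality:
  T → 5
  S → 5
  (T ⋈[b=f] S) → 3
  σ[w='r']((T ⋈[b=f] S)) → 1
E2 per-node cardinality:
  T → 5
  S → 5
  σ[w='r'](S) → 1
  (T ⋈[b=f] σ[w='r'](S)) → 1

E1 and E2 produce the same multiset:
z | b | w | f
p | 5 | r | 5

yes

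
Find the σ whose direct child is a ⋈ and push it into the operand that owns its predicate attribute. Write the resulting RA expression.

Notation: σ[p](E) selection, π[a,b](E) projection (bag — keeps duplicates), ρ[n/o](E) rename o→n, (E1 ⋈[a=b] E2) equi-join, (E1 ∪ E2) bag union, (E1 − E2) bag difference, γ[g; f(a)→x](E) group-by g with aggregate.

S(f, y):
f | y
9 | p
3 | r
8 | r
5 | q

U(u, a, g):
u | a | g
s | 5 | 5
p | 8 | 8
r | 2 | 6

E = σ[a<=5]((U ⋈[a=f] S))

σ filters on a, owned by the left side.
E' = (σ[a<=5](U) ⋈[a=f] S)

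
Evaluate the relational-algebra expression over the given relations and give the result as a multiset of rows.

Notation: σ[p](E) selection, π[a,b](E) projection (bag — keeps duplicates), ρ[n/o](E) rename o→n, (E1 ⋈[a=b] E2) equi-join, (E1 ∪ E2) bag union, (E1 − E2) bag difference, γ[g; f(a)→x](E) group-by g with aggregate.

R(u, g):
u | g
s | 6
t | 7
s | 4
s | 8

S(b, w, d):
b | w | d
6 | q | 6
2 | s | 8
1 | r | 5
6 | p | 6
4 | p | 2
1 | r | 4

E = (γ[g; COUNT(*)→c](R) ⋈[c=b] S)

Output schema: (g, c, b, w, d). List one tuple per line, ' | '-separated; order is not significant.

Row counts bottom-up:
  R → 4
  γ[g; COUNT(*)→c](R) → 4
  S → 6
  (γ[g; COUNT(*)→c](R) ⋈[c=b] S) → 8

== RESULT ==
g | c | b | w | d
4 | 1 | 1 | r | 4
4 | 1 | 1 | r | 5
6 | 1 | 1 | r | 4
6 | 1 | 1 | r | 5
7 | 1 | 1 | r | 4
7 | 1 | 1 | r | 5
8 | 1 | 1 | r | 4
8 | 1 | 1 | r | 5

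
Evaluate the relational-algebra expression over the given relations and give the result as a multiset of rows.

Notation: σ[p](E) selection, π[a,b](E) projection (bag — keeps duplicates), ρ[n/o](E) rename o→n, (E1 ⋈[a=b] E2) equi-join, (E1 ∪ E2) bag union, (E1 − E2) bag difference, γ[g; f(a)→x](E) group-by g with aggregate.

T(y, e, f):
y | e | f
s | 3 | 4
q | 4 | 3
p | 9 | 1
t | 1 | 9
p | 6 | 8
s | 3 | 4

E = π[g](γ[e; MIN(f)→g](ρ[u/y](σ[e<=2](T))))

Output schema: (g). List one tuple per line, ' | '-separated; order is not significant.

Row counts bottom-up:
  T → 6
  σ[e<=2](T) → 1
  ρ[u/y](σ[e<=2](T)) → 1
  γ[e; MIN(f)→g](ρ[u/y](σ[e<=2](T))) → 1
  π[g](γ[e; MIN(f)→g](ρ[u/y](σ[e<=2](T)))) → 1

== RESULT ==
g
9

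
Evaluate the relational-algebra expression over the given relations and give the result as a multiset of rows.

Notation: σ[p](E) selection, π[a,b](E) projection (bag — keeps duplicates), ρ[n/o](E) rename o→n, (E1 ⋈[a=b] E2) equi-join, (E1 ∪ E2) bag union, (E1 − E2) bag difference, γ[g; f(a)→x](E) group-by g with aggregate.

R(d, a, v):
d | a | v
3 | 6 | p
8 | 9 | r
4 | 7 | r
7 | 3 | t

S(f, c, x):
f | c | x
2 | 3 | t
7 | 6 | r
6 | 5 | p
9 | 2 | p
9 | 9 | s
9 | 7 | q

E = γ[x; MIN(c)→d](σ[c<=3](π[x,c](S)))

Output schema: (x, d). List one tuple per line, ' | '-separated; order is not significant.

Stepwise |·|:
  S → 6
  π[x,c](S) → 6
  σ[c<=3](π[x,c](S)) → 2
  γ[x; MIN(c)→d](σ[c<=3](π[x,c](S))) → 2

== RESULT ==
x | d
p | 2
t | 3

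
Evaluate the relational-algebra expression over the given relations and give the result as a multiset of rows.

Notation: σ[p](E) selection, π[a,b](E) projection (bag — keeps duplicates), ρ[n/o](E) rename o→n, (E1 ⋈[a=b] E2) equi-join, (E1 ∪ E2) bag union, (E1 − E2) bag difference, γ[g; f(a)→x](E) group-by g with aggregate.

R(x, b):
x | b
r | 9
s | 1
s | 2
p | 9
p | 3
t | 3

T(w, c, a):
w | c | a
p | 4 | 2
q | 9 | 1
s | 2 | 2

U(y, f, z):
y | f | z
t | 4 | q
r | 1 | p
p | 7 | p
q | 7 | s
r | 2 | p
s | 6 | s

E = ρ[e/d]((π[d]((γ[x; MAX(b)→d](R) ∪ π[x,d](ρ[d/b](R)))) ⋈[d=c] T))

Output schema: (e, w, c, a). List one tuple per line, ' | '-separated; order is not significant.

Row counts bottom-up:
  R → 6
  γ[x; MAX(b)→d](R) → 4
  R → 6
  ρ[d/b](R) → 6
  π[x,d](ρ[d/b](R)) → 6
  (γ[x; MAX(b)→d](R) ∪ π[x,d](ρ[d/b](R))) → 10
  π[d]((γ[x; MAX(b)→d](R) ∪ π[x,d](ρ[d/b](R)))) → 10
  T → 3
  (π[d]((γ[x; MAX(b)→d](R) ∪ π[x,d](ρ[d/b](R)))) ⋈[d=c] T) → 6
  ρ[e/d]((π[d]((γ[x; MAX(b)→d](R) ∪ π[x,d](ρ[d/b](R)))) ⋈[d=c] T)) → 6

== RESULT ==
e | w | c | a
2 | s | 2 | 2
2 | s | 2 | 2
9 | q | 9 | 1
9 | q | 9 | 1
9 | q | 9 | 1
9 | q | 9 | 1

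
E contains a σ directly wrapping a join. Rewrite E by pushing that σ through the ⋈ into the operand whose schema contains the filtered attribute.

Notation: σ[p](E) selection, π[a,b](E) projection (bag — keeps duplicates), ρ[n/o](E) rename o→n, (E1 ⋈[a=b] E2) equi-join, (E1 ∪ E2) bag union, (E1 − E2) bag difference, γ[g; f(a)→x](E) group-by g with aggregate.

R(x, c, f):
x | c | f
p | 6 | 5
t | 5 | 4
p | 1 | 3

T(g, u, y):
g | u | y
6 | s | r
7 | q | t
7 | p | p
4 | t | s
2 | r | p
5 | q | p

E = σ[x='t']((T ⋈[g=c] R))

σ filters on x, owned by the right side.
E' = (T ⋈[g=c] σ[x='t'](R))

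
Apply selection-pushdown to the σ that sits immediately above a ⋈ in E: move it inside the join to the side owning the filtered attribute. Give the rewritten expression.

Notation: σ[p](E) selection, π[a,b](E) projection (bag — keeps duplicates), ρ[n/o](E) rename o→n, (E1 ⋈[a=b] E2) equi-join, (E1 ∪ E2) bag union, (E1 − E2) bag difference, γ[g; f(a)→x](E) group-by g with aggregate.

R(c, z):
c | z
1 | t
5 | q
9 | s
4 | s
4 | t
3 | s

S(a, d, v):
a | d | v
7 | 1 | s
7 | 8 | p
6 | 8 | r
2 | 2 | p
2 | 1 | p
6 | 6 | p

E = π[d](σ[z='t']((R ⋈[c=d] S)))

σ filters on z, owned by the left side.
E' = π[d]((σ[z='t'](R) ⋈[c=d] S))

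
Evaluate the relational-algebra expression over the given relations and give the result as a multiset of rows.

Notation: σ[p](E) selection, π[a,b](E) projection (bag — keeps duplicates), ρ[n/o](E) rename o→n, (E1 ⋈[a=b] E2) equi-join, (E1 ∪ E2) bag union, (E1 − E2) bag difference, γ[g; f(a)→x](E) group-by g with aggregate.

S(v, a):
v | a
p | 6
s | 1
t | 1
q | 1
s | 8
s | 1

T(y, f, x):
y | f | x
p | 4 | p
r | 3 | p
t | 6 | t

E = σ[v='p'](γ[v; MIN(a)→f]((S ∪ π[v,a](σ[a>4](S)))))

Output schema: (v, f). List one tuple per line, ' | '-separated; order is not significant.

Row counts bottom-up:
  S → 6
  S → 6
  σ[a>4](S) → 2
  π[v,a](σ[a>4](S)) → 2
  (S ∪ π[v,a](σ[a>4](S))) → 8
  γ[v; MIN(a)→f]((S ∪ π[v,a](σ[a>4](S)))) → 4
  σ[v='p'](γ[v; MIN(a)→f]((S ∪ π[v,a](σ[a>4](S))))) → 1

== RESULT ==
v | f
p | 6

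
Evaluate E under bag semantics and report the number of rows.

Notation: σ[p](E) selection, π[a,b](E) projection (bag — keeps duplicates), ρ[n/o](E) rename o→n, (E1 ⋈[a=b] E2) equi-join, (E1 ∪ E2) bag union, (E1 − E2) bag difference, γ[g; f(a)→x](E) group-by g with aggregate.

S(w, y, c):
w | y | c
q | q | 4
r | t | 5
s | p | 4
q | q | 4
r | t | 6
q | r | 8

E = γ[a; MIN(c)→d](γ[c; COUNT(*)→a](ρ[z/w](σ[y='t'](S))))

Row counts bottom-up:
  S → 6
  σ[y='t'](S) → 2
  ρ[z/w](σ[y='t'](S)) → 2
  γ[c; COUNT(*)→a](ρ[z/w](σ[y='t'](S))) → 2
  γ[a; MIN(c)→d](γ[c; COUNT(*)→a](ρ[z/w](σ[y='t'](S)))) → 1

|E| = 1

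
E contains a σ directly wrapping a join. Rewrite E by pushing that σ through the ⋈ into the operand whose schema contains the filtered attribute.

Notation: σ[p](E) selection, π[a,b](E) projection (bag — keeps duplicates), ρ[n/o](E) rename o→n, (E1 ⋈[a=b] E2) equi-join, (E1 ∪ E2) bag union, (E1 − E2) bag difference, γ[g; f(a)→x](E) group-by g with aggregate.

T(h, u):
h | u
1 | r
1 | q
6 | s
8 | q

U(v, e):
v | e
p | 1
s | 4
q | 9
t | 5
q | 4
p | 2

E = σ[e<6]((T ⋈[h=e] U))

σ filters on e, owned by the right side.
E' = (T ⋈[h=e] σ[e<6](U))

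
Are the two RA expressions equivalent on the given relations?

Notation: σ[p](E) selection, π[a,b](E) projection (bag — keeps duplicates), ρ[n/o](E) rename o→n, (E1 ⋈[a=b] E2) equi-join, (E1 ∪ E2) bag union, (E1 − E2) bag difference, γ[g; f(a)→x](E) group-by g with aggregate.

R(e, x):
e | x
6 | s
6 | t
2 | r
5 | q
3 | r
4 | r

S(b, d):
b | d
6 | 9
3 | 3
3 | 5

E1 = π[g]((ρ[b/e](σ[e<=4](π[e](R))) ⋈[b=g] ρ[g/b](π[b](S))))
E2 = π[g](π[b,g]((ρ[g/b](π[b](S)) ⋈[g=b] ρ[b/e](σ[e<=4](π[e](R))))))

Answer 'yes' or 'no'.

E1 stepwise |·|:
  R → 6
  π[e](R) → 6
  σ[e<=4](π[e](R)) → 3
  ρ[b/e](σ[e<=4](π[e](R))) → 3
  S → 3
  π[b](S) → 3
  ρ[g/b](π[b](S)) → 3
  (ρ[b/e](σ[e<=4](π[e](R))) ⋈[b=g] ρ[g/b](π[b](S))) → 2
  π[g]((ρ[b/e](σ[e<=4](π[e](R))) ⋈[b=g] ρ[g/b](π[b](S)))) → 2
E2 stepwise |·|:
  S → 3
  π[b](S) → 3
  ρ[g/b](π[b](S)) → 3
  R → 6
  π[e](R) → 6
  σ[e<=4](π[e](R)) → 3
  ρ[b/e](σ[e<=4](π[e](R))) → 3
  (ρ[g/b](π[b](S)) ⋈[g=b] ρ[b/e](σ[e<=4](π[e](R)))) → 2
  π[b,g]((ρ[g/b](π[b](S)) ⋈[g=b] ρ[b/e](σ[e<=4](π[e](R))))) → 2
  π[g](π[b,g]((ρ[g/b](π[b](S)) ⋈[g=b] ρ[b/e](σ[e<=4](π[e](R)))))) → 2

E1 and E2 produce the same multiset:
g
3
3

yes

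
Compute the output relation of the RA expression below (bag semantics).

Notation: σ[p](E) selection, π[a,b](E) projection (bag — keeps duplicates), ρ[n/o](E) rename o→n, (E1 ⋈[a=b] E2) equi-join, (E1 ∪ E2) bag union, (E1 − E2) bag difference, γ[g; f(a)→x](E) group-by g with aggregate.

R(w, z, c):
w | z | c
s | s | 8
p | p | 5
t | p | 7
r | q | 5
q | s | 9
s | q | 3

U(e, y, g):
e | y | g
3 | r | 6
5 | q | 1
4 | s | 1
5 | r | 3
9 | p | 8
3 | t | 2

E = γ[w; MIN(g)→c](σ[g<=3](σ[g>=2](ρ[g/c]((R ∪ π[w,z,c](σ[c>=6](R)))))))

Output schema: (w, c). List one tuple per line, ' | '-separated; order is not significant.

Row counts bottom-up:
  R → 6
  R → 6
  σ[c>=6](R) → 3
  π[w,z,c](σ[c>=6](R)) → 3
  (R ∪ π[w,z,c](σ[c>=6](R))) → 9
  ρ[g/c]((R ∪ π[w,z,c](σ[c>=6](R)))) → 9
  σ[g>=2](ρ[g/c]((R ∪ π[w,z,c](σ[c>=6](R))))) → 9
  σ[g<=3](σ[g>=2](ρ[g/c]((R ∪ π[w,z,c](σ[c>=6](R)))))) → 1
  γ[w; MIN(g)→c](σ[g<=3](σ[g>=2](ρ[g/c]((R ∪ π[w,z,c](σ[c>=6](R))))))) → 1

== RESULT ==
w | c
s | 3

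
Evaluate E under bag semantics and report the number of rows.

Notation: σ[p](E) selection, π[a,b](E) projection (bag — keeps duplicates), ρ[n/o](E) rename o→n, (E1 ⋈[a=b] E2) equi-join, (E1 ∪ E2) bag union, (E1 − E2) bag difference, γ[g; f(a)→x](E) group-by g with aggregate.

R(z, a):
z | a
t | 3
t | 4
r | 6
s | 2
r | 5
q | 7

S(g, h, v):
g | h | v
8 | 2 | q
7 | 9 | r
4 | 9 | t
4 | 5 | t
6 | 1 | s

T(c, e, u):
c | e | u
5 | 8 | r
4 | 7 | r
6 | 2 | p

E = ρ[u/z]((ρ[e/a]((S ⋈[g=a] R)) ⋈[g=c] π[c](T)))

Stepwise |·|:
  S → 5
  R → 6
  (S ⋈[g=a] R) → 4
  ρ[e/a]((S ⋈[g=a] R)) → 4
  T → 3
  π[c](T) → 3
  (ρ[e/a]((S ⋈[g=a] R)) ⋈[g=c] π[c](T)) → 3
  ρ[u/z]((ρ[e/a]((S ⋈[g=a] R)) ⋈[g=c] π[c](T))) → 3

|E| = 3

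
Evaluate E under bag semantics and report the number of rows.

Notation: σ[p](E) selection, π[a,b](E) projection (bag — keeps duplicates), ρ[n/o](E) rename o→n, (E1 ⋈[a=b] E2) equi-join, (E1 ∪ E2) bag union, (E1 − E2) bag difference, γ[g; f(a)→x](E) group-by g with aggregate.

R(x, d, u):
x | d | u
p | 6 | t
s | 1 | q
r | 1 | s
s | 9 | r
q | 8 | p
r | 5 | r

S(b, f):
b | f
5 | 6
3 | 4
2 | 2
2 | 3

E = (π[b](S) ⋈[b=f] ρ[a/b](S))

Stepwise |·|:
  S → 4
  π[b](S) → 4
  S → 4
  ρ[a/b](S) → 4
  (π[b](S) ⋈[b=f] ρ[a/b](S)) → 3

|E| = 3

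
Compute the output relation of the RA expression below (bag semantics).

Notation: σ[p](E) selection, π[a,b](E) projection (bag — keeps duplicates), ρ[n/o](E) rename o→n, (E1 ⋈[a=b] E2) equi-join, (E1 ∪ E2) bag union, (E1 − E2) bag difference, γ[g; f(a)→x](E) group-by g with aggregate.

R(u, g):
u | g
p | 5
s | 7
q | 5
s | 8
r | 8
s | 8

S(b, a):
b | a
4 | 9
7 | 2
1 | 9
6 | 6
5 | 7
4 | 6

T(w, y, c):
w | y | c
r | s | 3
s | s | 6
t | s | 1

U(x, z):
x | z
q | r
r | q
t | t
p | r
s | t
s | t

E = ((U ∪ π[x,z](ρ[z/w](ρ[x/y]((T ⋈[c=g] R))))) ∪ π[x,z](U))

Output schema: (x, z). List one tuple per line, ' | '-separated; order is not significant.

Row counts bottom-up:
  U → 6
  T → 3
  R → 6
  (T ⋈[c=g] R) → 0
  ρ[x/y]((T ⋈[c=g] R)) → 0
  ρ[z/w](ρ[x/y]((T ⋈[c=g] R))) → 0
  π[x,z](ρ[z/w](ρ[x/y]((T ⋈[c=g] R)))) → 0
  (U ∪ π[x,z](ρ[z/w](ρ[x/y]((T ⋈[c=g] R))))) → 6
  U → 6
  π[x,z](U) → 6
  ((U ∪ π[x,z](ρ[z/w](ρ[x/y]((T ⋈[c=g] R))))) ∪ π[x,z](U)) → 12

== RESULT ==
x | z
p | r
p | r
q | r
q | r
r | q
r | q
s | t
s | t
s | t
s | t
t | t
t | t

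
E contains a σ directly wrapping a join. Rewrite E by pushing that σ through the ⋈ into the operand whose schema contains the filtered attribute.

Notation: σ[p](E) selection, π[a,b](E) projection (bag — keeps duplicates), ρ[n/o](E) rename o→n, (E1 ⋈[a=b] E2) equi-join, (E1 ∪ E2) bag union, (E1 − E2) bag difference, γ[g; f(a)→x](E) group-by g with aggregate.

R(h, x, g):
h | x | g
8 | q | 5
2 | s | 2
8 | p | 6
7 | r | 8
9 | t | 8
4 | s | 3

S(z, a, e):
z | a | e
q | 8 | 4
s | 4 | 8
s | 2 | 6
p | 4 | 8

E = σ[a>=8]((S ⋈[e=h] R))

σ filters on a, owned by the left side.
E' = (σ[a>=8](S) ⋈[e=h] R)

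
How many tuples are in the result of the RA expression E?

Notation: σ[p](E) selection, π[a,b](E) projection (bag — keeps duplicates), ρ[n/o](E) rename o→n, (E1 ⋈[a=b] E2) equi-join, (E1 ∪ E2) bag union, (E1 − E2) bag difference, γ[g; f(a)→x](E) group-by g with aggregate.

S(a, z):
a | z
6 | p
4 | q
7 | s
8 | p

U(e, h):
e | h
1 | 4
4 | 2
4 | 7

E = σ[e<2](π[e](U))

Row counts bottom-up:
  U → 3
  π[e](U) → 3
  σ[e<2](π[e](U)) → 1

|E| = 1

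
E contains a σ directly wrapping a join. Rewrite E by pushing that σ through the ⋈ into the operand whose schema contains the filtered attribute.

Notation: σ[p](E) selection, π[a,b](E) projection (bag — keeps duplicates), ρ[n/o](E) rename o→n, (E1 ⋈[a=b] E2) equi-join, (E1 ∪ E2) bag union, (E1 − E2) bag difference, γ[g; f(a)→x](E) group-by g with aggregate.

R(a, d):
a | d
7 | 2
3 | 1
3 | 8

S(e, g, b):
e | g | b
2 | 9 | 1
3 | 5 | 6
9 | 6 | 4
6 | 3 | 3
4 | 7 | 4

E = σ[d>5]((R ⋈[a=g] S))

σ filters on d, owned by the left side.
E' = (σ[d>5](R) ⋈[a=g] S)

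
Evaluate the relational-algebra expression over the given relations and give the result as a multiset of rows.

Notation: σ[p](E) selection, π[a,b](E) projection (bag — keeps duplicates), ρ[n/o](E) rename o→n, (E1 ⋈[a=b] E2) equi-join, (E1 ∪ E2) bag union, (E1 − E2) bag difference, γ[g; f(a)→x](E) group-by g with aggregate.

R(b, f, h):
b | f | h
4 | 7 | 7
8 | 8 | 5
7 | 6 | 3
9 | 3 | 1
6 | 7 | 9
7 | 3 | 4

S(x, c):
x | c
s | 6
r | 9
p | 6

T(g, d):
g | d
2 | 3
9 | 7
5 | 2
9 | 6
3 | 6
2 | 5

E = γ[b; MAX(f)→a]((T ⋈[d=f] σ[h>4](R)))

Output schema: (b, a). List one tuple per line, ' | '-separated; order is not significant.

Subexpression sizes:
  T → 6
  R → 6
  σ[h>4](R) → 3
  (T ⋈[d=f] σ[h>4](R)) → 2
  γ[b; MAX(f)→a]((T ⋈[d=f] σ[h>4](R))) → 2

== RESULT ==
b | a
4 | 7
6 | 7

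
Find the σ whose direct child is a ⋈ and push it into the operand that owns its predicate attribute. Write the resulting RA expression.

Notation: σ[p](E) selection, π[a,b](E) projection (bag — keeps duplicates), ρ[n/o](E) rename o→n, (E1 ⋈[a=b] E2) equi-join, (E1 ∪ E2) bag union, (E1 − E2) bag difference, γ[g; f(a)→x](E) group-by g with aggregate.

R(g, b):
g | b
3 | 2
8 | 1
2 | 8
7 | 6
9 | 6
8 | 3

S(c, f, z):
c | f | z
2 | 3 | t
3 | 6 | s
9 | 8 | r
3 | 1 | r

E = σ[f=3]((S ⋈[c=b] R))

σ filters on f, owned by the left side.
E' = (σ[f=3](S) ⋈[c=b] R)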